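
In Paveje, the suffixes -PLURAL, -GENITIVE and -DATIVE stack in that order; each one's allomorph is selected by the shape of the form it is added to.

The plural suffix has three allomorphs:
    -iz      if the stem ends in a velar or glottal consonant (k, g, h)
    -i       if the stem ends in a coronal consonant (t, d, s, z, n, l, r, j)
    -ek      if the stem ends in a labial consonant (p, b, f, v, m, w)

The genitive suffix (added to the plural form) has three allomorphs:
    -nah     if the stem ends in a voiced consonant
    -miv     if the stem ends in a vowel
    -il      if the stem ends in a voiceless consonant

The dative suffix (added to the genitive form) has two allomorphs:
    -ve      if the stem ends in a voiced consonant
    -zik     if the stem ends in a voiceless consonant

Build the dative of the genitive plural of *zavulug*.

zavulugiznahzik

*zavulug*: final consonant = /g/, velar/glottal → -iz → *zavulugiz*.
The plural form *zavulugiz* — final sound /z/ (a voiced consonant) → -nah → *zavulugiznah*.
The genitive form *zavulugiznah* — final consonant /h/ (voiceless) → -zik → *zavulugiznahzik*.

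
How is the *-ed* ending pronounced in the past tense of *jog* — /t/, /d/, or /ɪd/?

The stem *jog* ends in a voiced sound other than /d/.
The -ed suffix is realized as /ɪd/ after /t, d/; as /t/ after other voiceless consonants; and as /d/ after other voiced sounds.
So -ed on *jog* is pronounced /d/.

/d/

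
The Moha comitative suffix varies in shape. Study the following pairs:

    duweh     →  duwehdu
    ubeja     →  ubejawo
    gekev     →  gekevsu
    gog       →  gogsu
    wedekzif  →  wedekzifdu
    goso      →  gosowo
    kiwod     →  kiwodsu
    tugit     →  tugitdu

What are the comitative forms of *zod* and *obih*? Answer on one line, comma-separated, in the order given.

The alternation tracks the final sound of the stem — -du when the stem ends in a voiceless consonant (*duweh*, *wedekzif*, *tugit*); -su when the stem ends in a voiced consonant (*gekev*, *gog*, *kiwod*); -wo when the stem ends in a vowel (*ubeja*, *goso*).
*zod*: final sound = /d/, a voiced consonant → -su → *zodsu*.
The final sound of *obih* is /h/, which is a voiceless consonant, so the suffix is -du, giving *obihdu*.

zodsu, obihdu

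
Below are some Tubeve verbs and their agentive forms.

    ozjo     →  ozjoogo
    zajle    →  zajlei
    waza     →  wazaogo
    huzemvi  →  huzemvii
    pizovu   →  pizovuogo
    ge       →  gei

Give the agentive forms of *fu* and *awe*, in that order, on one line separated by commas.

fuogo, awei

The alternation tracks the last vowel of the stem — -i when the last vowel of the stem is a front vowel (*zajle*, *huzemvi*, *ge*); -ogo when the last vowel of the stem is a back vowel (*ozjo*, *waza*, *pizovu*).
Since the last vowel of *fu* is /u/ (a back vowel), it takes -ogo, giving *fuogo*.
The last vowel of *awe* is /e/, which is a front vowel, so the suffix is -i, giving *awei*.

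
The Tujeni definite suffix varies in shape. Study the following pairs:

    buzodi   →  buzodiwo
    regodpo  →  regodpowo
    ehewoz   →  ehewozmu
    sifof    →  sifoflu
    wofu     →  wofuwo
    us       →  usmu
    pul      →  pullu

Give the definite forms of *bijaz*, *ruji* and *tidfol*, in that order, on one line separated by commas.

The pattern is sibilance of the final sound: -mu when the stem ends in a sibilant (*ehewoz*, *us*); -lu when the stem ends in a non-sibilant consonant (*sifof*, *pul*); -wo when the stem ends in a vowel (*buzodi*, *regodpo*, *wofu*).
*bijaz*: final sound = /z/, a sibilant → -mu → *bijazmu*.
Since the final sound of *ruji* is /i/ (a vowel), it takes -wo, giving *rujiwo*.
The final sound of *tidfol* is /l/, which is a non-sibilant consonant, so the suffix is -lu, giving *tidfollu*.

bijazmu, rujiwo, tidfollu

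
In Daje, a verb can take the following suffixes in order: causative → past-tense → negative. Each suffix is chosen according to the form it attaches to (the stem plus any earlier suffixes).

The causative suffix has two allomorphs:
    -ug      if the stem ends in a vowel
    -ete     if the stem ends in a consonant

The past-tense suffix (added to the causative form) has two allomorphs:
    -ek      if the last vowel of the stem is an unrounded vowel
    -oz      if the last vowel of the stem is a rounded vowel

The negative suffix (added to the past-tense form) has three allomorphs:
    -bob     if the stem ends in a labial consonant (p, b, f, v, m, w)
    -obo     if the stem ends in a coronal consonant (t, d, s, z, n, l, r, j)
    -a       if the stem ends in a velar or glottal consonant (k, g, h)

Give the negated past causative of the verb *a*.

The final sound of *a* is /a/, which is a vowel, so the causative suffix is -ug, giving *aug*.
Since the last vowel of the causative form *aug* is /u/ (a rounded vowel), it takes -oz, giving *augoz*.
The past-tense form *augoz* — final consonant /z/ (coronal) → -obo → *augozobo*.

augozobo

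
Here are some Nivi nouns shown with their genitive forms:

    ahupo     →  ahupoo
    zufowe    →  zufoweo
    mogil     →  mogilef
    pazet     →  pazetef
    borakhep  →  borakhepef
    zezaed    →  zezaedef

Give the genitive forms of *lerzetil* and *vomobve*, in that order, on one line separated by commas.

The alternation tracks the final sound of the stem — -ef when the stem ends in a consonant (*mogil*, *pazet*, *borakhep*, *zezaed*); -o when the stem ends in a vowel (*ahupo*, *zufowe*).
The final sound of *lerzetil* is /l/, which is a consonant, so the suffix is -ef, giving *lerzetilef*.
The final sound of *vomobve* is /e/, which is a vowel, so the suffix is -o, giving *vomobveo*.

lerzetilef, vomobveo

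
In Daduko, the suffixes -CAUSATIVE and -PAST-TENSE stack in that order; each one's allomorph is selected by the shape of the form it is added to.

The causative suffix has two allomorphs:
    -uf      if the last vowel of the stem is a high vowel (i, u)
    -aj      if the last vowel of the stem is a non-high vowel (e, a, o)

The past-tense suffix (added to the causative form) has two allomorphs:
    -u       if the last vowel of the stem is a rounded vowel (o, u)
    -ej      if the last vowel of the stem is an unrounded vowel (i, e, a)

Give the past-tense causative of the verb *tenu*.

tenuufu

*tenu* — last vowel /u/ (a high vowel) → -uf → *tenuuf*.
The last vowel of the causative form *tenuuf* is /u/, which is a rounded vowel, so the past-tense suffix is -u, giving *tenuufu*.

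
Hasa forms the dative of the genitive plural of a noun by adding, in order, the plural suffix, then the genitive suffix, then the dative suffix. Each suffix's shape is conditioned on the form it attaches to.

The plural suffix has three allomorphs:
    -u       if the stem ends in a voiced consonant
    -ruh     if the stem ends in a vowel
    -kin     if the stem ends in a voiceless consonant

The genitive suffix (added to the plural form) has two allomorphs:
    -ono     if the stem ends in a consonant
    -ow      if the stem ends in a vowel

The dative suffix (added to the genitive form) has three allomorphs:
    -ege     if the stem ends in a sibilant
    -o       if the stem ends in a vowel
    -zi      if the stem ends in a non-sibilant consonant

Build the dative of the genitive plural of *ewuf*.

ewufkinonoo

*ewuf* — final sound /f/ (a voiceless consonant) → -kin → *ewufkin*.
The plural form *ewufkin* — final sound /n/ (a consonant) → -ono → *ewufkinono*.
The genitive form *ewufkinono*: final sound = /o/, a vowel → -o → *ewufkinonoo*.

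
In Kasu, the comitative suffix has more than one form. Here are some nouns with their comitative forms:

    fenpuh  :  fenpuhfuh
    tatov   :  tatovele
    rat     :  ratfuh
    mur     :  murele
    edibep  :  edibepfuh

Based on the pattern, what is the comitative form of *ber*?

Looking at the final consonant of each stem: -fuh when the stem ends in a voiceless consonant (*fenpuh*, *rat*, *edibep*); -ele when the stem ends in a voiced consonant (*tatov*, *mur*).
*ber* — final consonant /r/ (voiced) → -ele → *berele*.

berele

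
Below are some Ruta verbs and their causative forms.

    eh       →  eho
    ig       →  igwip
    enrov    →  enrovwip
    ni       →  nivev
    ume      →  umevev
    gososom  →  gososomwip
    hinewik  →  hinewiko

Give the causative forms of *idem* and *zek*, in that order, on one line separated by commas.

idemwip, zeko

Looking at the final sound of each stem: -o when the stem ends in a voiceless consonant (*eh*, *hinewik*); -wip when the stem ends in a voiced consonant (*ig*, *enrov*, *gososom*); -vev when the stem ends in a vowel (*ni*, *ume*).
The final sound of *idem* is /m/, which is a voiced consonant, so the suffix is -wip, giving *idemwip*.
*zek*: final sound = /k/, a voiceless consonant → -o → *zeko*.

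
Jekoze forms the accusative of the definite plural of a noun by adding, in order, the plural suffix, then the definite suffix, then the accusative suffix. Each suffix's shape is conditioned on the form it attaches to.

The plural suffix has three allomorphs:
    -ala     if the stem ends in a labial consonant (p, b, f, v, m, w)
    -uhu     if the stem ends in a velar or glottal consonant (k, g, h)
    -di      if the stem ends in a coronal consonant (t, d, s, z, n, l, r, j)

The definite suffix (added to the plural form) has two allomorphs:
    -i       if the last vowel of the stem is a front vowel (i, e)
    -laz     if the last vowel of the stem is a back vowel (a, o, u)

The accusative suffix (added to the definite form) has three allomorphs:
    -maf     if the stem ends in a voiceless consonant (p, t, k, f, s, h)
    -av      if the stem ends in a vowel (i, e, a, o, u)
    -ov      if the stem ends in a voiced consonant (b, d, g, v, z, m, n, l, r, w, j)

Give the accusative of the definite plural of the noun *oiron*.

oirondiiav

The final consonant of *oiron* is /n/, which is coronal, so the plural suffix is -di, giving *oirondi*.
The plural form *oirondi* — last vowel /i/ (a front vowel) → -i → *oirondii*.
Since the final sound of the definite form *oirondii* is /i/ (a vowel), it takes -av, giving *oirondiiav*.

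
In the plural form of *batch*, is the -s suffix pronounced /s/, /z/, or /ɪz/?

/ɪz/

The stem *batch* ends in a sibilant (/s, z, ʃ, ʒ, tʃ, dʒ/).
The plural suffix surfaces as /ɪz/ after sibilants, /s/ after other voiceless consonants, and /z/ after other voiced sounds.
So the plural -s on *batch* is pronounced /ɪz/.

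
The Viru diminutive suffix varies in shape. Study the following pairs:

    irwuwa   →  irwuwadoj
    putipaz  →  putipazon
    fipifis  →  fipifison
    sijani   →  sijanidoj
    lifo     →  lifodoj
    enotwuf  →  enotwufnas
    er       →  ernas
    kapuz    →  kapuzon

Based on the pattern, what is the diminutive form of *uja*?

The alternation tracks the final sound of the stem — -on when the stem ends in a sibilant (*putipaz*, *fipifis*, *kapuz*); -nas when the stem ends in a non-sibilant consonant (*enotwuf*, *er*); -doj when the stem ends in a vowel (*irwuwa*, *sijani*, *lifo*).
*uja* — final sound /a/ (a vowel) → -doj → *ujadoj*.

ujadoj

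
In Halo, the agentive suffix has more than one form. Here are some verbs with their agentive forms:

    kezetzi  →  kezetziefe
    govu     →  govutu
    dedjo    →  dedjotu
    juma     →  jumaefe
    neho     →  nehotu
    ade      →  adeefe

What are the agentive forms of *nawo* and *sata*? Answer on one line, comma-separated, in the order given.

nawotu, sataefe

The alternation tracks the last vowel of the stem — -tu when the last vowel of the stem is a rounded vowel (*govu*, *dedjo*, *neho*); -efe when the last vowel of the stem is an unrounded vowel (*kezetzi*, *juma*, *ade*).
The last vowel of *nawo* is /o/, which is a rounded vowel, so the suffix is -tu, giving *nawotu*.
*sata* — last vowel /a/ (an unrounded vowel) → -efe → *sataefe*.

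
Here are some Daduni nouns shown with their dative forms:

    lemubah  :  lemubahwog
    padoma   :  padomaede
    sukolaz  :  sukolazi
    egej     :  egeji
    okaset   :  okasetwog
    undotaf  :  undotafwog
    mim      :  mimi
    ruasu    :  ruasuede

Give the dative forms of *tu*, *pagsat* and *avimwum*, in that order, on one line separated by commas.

The suffix is conditioned by the final sound: -wog when the stem ends in a voiceless consonant (*lemubah*, *okaset*, *undotaf*); -i when the stem ends in a voiced consonant (*sukolaz*, *egej*, *mim*); -ede when the stem ends in a vowel (*padoma*, *ruasu*).
*tu*: final sound = /u/, a vowel → -ede → *tuede*.
The final sound of *pagsat* is /t/, which is a voiceless consonant, so the suffix is -wog, giving *pagsatwog*.
*avimwum* — final sound /m/ (a voiced consonant) → -i → *avimwumi*.

tuede, pagsatwog, avimwumi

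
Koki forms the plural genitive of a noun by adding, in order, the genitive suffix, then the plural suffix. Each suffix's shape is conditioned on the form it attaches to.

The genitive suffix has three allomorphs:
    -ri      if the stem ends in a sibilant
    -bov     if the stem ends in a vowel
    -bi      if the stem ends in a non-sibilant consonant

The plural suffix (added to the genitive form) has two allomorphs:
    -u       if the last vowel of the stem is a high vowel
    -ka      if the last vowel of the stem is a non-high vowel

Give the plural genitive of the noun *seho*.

sehobovka

*seho*: final sound = /o/, a vowel → -bov → *sehobov*.
Since the last vowel of the genitive form *sehobov* is /o/ (a non-high vowel), it takes -ka, giving *sehobovka*.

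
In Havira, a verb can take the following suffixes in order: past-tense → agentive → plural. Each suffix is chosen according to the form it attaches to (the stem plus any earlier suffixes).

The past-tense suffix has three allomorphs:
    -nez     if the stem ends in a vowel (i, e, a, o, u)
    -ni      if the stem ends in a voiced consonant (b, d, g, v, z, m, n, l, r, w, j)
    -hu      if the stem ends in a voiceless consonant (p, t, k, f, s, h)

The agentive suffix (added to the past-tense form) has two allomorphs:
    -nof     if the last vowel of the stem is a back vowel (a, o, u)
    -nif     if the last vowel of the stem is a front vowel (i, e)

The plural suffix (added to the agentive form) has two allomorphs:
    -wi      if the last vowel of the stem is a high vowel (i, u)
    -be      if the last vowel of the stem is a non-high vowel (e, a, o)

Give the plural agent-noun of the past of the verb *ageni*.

*ageni* — final sound /i/ (a vowel) → -nez → *ageninez*.
Since the last vowel of the past-tense form *ageninez* is /e/ (a front vowel), it takes -nif, giving *agenineznif*.
The agentive form *agenineznif* — last vowel /i/ (a high vowel) → -wi → *agenineznifwi*.

agenineznifwi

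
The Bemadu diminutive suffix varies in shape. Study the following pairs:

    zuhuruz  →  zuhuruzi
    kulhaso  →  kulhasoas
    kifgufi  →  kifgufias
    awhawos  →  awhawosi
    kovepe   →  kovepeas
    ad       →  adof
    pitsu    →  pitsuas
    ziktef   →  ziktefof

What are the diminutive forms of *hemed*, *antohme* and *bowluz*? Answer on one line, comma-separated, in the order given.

hemedof, antohmeas, bowluzi

The suffix is conditioned by the final sound: -i when the stem ends in a sibilant (*zuhuruz*, *awhawos*); -of when the stem ends in a non-sibilant consonant (*ad*, *ziktef*); -as when the stem ends in a vowel (*kulhaso*, *kifgufi*, *kovepe*, *pitsu*).
The final sound of *hemed* is /d/, which is a non-sibilant consonant, so the suffix is -of, giving *hemedof*.
The final sound of *antohme* is /e/, which is a vowel, so the suffix is -as, giving *antohmeas*.
Since the final sound of *bowluz* is /z/ (a sibilant), it takes -i, giving *bowluzi*.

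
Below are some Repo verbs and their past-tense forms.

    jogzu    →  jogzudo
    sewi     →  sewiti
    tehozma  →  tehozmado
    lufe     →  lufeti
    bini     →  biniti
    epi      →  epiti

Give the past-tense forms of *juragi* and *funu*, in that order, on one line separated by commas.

The alternation tracks the last vowel of the stem — -ti when the last vowel of the stem is a front vowel (*sewi*, *lufe*, *bini*, *epi*); -do when the last vowel of the stem is a back vowel (*jogzu*, *tehozma*).
*juragi*: last vowel = /i/, a front vowel → -ti → *juragiti*.
*funu* — last vowel /u/ (a back vowel) → -do → *funudo*.

juragiti, funudo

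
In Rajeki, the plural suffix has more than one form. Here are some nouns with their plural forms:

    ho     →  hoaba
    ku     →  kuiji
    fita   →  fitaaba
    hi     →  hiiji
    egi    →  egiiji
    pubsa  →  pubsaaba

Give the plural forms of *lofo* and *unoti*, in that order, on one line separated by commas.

lofoaba, unotiiji

The alternation tracks the last vowel of the stem — -iji when the last vowel of the stem is a high vowel (*ku*, *hi*, *egi*); -aba when the last vowel of the stem is a non-high vowel (*ho*, *fita*, *pubsa*).
*lofo* — last vowel /o/ (a non-high vowel) → -aba → *lofoaba*.
*unoti* — last vowel /i/ (a high vowel) → -iji → *unotiiji*.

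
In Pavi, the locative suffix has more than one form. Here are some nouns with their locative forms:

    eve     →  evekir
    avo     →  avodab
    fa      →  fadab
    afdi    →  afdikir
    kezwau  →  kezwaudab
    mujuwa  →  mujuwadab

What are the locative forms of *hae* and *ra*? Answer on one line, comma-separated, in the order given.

The pattern is front/back vowel harmony: -kir when the last vowel of the stem is a front vowel (*eve*, *afdi*); -dab when the last vowel of the stem is a back vowel (*avo*, *fa*, *kezwau*, *mujuwa*).
The last vowel of *hae* is /e/, which is a front vowel, so the suffix is -kir, giving *haekir*.
*ra*: last vowel = /a/, a back vowel → -dab → *radab*.

haekir, radab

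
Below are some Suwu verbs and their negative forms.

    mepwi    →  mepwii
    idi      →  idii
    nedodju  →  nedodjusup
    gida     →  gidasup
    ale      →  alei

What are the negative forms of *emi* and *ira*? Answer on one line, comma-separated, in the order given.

emii, irasup

The pattern is front/back vowel harmony: -i when the last vowel of the stem is a front vowel (*mepwi*, *idi*, *ale*); -sup when the last vowel of the stem is a back vowel (*nedodju*, *gida*).
*emi*: last vowel = /i/, a front vowel → -i → *emii*.
*ira* — last vowel /a/ (a back vowel) → -sup → *irasup*.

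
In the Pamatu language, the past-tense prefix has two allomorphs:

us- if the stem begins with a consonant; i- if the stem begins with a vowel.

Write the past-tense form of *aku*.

*aku*: first sound = /a/, a vowel → i- → *iaku*.

iaku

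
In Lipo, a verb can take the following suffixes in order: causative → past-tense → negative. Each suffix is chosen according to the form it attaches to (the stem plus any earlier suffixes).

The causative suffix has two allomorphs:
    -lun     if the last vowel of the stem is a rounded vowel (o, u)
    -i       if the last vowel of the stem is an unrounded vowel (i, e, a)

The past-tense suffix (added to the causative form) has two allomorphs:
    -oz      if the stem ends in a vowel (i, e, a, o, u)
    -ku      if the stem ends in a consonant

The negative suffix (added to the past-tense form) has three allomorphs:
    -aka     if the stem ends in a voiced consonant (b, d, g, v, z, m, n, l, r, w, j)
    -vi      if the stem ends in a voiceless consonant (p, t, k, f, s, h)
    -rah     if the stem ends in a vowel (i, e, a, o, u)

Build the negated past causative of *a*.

aiozaka

The last vowel of *a* is /a/, which is an unrounded vowel, so the causative suffix is -i, giving *ai*.
The final sound of the causative form *ai* is /i/, which is a vowel, so the past-tense suffix is -oz, giving *aioz*.
Since the final sound of the past-tense form *aioz* is /z/ (a voiced consonant), it takes -aka, giving *aiozaka*.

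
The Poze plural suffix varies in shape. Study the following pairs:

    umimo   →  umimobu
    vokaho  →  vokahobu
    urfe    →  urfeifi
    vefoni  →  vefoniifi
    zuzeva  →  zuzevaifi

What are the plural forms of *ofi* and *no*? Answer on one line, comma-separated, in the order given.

Looking at the last vowel of each stem: -bu when the last vowel of the stem is a rounded vowel (*umimo*, *vokaho*); -ifi when the last vowel of the stem is an unrounded vowel (*urfe*, *vefoni*, *zuzeva*).
*ofi*: last vowel = /i/, an unrounded vowel → -ifi → *ofiifi*.
Since the last vowel of *no* is /o/ (a rounded vowel), it takes -bu, giving *nobu*.

ofiifi, nobu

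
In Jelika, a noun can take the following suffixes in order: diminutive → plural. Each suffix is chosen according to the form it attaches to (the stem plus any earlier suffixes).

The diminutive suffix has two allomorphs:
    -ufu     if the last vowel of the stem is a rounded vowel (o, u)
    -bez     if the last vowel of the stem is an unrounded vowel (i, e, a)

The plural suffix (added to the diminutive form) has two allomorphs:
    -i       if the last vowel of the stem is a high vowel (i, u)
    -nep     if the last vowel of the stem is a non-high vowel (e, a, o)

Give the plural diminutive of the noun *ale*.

*ale*: last vowel = /e/, an unrounded vowel → -bez → *alebez*.
The diminutive form *alebez*: last vowel = /e/, a non-high vowel → -nep → *alebeznep*.

alebeznep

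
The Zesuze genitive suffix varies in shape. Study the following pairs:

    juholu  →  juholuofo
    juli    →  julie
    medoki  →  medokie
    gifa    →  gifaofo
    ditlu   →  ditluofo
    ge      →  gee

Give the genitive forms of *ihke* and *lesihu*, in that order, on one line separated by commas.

The pattern is front/back vowel harmony: -e when the last vowel of the stem is a front vowel (*juli*, *medoki*, *ge*); -ofo when the last vowel of the stem is a back vowel (*juholu*, *gifa*, *ditlu*).
Since the last vowel of *ihke* is /e/ (a front vowel), it takes -e, giving *ihkee*.
The last vowel of *lesihu* is /u/, which is a back vowel, so the suffix is -ofo, giving *lesihuofo*.

ihkee, lesihuofo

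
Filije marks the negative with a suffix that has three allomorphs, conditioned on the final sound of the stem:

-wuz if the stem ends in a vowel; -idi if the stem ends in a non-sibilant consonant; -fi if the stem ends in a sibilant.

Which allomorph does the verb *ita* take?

The final sound of *ita* is /a/, which is a vowel, so the suffix is -wuz.

-wuz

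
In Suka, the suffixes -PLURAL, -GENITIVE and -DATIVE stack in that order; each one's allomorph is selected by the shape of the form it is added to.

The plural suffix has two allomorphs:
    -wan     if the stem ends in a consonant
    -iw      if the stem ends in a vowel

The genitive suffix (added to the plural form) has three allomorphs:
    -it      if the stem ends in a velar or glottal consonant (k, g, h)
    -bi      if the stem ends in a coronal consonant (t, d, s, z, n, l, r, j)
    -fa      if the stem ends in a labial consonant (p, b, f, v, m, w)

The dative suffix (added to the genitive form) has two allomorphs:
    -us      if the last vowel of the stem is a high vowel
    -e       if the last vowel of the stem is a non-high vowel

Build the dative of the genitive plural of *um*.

Since the final sound of *um* is /m/ (a consonant), it takes -wan, giving *umwan*.
The plural form *umwan* — final consonant /n/ (coronal) → -bi → *umwanbi*.
The last vowel of the genitive form *umwanbi* is /i/, which is a high vowel, so the dative suffix is -us, giving *umwanbius*.

umwanbius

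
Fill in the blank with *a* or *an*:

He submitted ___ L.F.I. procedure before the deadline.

an

The indefinite article is chosen by the initial *sound* of the following word, not its spelling.
The initialism *L.F.I.* is read letter by letter; the first letter, L, is pronounced /ɛl/, which begins with a vowel sound.
So the article is *an*: He submitted an L.F.I. procedure before the deadline.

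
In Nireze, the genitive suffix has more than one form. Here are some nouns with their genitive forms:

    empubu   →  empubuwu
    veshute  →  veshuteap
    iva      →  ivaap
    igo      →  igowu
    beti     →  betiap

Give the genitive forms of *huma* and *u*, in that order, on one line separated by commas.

humaap, uwu

The alternation tracks the last vowel of the stem — -wu when the last vowel of the stem is a rounded vowel (*empubu*, *igo*); -ap when the last vowel of the stem is an unrounded vowel (*veshute*, *iva*, *beti*).
*huma*: last vowel = /a/, an unrounded vowel → -ap → *humaap*.
The last vowel of *u* is /u/, which is a rounded vowel, so the suffix is -wu, giving *uwu*.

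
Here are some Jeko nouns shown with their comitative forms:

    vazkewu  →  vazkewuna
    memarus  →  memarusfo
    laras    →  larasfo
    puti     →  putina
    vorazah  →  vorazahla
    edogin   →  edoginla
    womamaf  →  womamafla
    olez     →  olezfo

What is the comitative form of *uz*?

uzfo

Looking at the final sound of each stem: -fo when the stem ends in a sibilant (*memarus*, *laras*, *olez*); -la when the stem ends in a non-sibilant consonant (*vorazah*, *edogin*, *womamaf*); -na when the stem ends in a vowel (*vazkewu*, *puti*).
*uz*: final sound = /z/, a sibilant → -fo → *uzfo*.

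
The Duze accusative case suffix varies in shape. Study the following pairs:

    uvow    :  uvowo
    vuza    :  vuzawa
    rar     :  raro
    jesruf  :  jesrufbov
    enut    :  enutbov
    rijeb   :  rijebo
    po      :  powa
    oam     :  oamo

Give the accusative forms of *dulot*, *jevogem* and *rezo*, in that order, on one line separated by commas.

dulotbov, jevogemo, rezowa

Looking at the final sound of each stem: -bov when the stem ends in a voiceless consonant (*jesruf*, *enut*); -o when the stem ends in a voiced consonant (*uvow*, *rar*, *rijeb*, *oam*); -wa when the stem ends in a vowel (*vuza*, *po*).
*dulot*: final sound = /t/, a voiceless consonant → -bov → *dulotbov*.
*jevogem*: final sound = /m/, a voiced consonant → -o → *jevogemo*.
*rezo* — final sound /o/ (a vowel) → -wa → *rezowa*.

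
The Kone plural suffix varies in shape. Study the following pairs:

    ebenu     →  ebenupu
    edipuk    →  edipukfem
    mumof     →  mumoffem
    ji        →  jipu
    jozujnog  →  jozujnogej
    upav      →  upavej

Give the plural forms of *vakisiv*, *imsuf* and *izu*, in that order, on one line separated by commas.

Looking at the final sound of each stem: -fem when the stem ends in a voiceless consonant (*edipuk*, *mumof*); -ej when the stem ends in a voiced consonant (*jozujnog*, *upav*); -pu when the stem ends in a vowel (*ebenu*, *ji*).
Since the final sound of *vakisiv* is /v/ (a voiced consonant), it takes -ej, giving *vakisivej*.
*imsuf* — final sound /f/ (a voiceless consonant) → -fem → *imsuffem*.
*izu* — final sound /u/ (a vowel) → -pu → *izupu*.

vakisivej, imsuffem, izupu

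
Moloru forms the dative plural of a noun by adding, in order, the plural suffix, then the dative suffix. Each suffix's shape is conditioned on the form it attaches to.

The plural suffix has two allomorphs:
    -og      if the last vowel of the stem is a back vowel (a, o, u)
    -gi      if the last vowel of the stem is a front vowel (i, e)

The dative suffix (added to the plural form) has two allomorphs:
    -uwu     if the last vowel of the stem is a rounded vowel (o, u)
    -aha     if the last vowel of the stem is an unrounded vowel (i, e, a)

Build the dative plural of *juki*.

jukigiaha

*juki* — last vowel /i/ (a front vowel) → -gi → *jukigi*.
Since the last vowel of the plural form *jukigi* is /i/ (an unrounded vowel), it takes -aha, giving *jukigiaha*.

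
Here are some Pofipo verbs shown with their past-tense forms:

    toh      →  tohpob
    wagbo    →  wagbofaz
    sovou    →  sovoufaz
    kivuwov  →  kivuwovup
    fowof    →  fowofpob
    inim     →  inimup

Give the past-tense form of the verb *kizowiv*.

The alternation tracks the final sound of the stem — -pob when the stem ends in a voiceless consonant (*toh*, *fowof*); -up when the stem ends in a voiced consonant (*kivuwov*, *inim*); -faz when the stem ends in a vowel (*wagbo*, *sovou*).
*kizowiv*: final sound = /v/, a voiced consonant → -up → *kizowivup*.

kizowivup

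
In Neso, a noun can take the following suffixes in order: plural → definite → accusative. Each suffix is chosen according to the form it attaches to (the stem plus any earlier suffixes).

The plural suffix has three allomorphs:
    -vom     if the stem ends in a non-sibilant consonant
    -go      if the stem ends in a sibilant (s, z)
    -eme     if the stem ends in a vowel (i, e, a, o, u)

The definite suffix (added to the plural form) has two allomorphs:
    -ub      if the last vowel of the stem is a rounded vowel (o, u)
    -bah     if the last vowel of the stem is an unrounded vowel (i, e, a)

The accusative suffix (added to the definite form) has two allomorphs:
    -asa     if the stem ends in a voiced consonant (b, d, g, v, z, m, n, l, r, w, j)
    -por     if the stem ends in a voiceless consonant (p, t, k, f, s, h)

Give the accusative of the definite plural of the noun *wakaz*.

wakazgoubasa

*wakaz*: final sound = /z/, a sibilant → -go → *wakazgo*.
The plural form *wakazgo* — last vowel /o/ (a rounded vowel) → -ub → *wakazgoub*.
The definite form *wakazgoub*: final consonant = /b/, voiced → -asa → *wakazgoubasa*.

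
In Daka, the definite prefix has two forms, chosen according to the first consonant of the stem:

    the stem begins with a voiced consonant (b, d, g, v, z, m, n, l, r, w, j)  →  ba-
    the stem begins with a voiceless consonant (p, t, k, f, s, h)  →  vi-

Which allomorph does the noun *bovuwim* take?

ba-

Since the first consonant of *bovuwim* is /b/ (voiced), it takes ba-.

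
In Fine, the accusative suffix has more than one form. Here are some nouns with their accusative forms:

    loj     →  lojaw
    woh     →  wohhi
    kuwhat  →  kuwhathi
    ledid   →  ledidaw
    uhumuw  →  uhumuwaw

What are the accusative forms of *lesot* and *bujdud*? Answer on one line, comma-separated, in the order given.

The suffix is conditioned by the final consonant: -hi when the stem ends in a voiceless consonant (*woh*, *kuwhat*); -aw when the stem ends in a voiced consonant (*loj*, *ledid*, *uhumuw*).
The final consonant of *lesot* is /t/, which is voiceless, so the suffix is -hi, giving *lesothi*.
Since the final consonant of *bujdud* is /d/ (voiced), it takes -aw, giving *bujdudaw*.

lesothi, bujdudaw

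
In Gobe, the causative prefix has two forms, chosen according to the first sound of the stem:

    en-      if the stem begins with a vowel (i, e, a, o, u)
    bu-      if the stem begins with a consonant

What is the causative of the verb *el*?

Since the first sound of *el* is /e/ (a vowel), it takes en-, giving *enel*.

enel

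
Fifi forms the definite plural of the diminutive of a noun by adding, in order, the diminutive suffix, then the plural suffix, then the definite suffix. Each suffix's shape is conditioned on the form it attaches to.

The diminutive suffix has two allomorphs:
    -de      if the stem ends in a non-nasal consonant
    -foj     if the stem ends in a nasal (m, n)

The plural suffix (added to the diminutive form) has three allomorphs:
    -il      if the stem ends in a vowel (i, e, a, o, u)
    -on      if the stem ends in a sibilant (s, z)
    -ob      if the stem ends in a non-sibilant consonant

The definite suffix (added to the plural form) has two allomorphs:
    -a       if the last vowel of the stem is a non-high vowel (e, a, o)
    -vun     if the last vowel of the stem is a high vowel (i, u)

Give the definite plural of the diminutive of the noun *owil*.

Since the final consonant of *owil* is /l/ (non-nasal), it takes -de, giving *owilde*.
The final sound of the diminutive form *owilde* is /e/, which is a vowel, so the plural suffix is -il, giving *owildeil*.
Since the last vowel of the plural form *owildeil* is /i/ (a high vowel), it takes -vun, giving *owildeilvun*.

owildeilvun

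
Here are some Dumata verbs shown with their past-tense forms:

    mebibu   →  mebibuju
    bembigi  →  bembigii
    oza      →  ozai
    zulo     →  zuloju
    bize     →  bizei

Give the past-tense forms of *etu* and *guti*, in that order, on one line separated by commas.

etuju, gutii

The alternation tracks the last vowel of the stem — -ju when the last vowel of the stem is a rounded vowel (*mebibu*, *zulo*); -i when the last vowel of the stem is an unrounded vowel (*bembigi*, *oza*, *bize*).
Since the last vowel of *etu* is /u/ (a rounded vowel), it takes -ju, giving *etuju*.
The last vowel of *guti* is /i/, which is an unrounded vowel, so the suffix is -i, giving *gutii*.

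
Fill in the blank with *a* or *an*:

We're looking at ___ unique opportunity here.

The indefinite article is chosen by the initial *sound* of the following word, not its spelling.
*unique* begins with the sound /juː/ (u pronounced /juː/) — a consonant sound.
So the article is *a*: We're looking at a unique opportunity here.

a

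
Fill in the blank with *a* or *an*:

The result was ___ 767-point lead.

a

The indefinite article is chosen by the initial *sound* of the following word, not its spelling.
The number *767* is spoken "seven hundred …", beginning with /ˈsɛvən/ — a consonant sound.
So the article is *a*: The result was a 767-point lead.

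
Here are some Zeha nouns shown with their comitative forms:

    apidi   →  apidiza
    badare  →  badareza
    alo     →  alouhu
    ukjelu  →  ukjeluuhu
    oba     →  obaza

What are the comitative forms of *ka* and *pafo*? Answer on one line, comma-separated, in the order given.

kaza, pafouhu

The alternation tracks the last vowel of the stem — -uhu when the last vowel of the stem is a rounded vowel (*alo*, *ukjelu*); -za when the last vowel of the stem is an unrounded vowel (*apidi*, *badare*, *oba*).
*ka* — last vowel /a/ (an unrounded vowel) → -za → *kaza*.
Since the last vowel of *pafo* is /o/ (a rounded vowel), it takes -uhu, giving *pafouhu*.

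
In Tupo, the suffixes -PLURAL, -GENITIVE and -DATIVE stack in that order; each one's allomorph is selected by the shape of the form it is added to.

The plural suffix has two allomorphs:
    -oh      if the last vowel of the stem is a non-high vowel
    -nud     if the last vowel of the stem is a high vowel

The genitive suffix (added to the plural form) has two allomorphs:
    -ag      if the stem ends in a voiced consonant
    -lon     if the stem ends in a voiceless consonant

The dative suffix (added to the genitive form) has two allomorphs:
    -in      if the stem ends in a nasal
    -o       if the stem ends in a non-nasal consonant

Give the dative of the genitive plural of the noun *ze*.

zeohlonin

The last vowel of *ze* is /e/, which is a non-high vowel, so the plural suffix is -oh, giving *zeoh*.
The final consonant of the plural form *zeoh* is /h/, which is voiceless, so the genitive suffix is -lon, giving *zeohlon*.
The final consonant of the genitive form *zeohlon* is /n/, which is a nasal, so the dative suffix is -in, giving *zeohlonin*.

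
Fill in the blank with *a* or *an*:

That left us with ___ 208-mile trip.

The indefinite article is chosen by the initial *sound* of the following word, not its spelling.
The number *208* is spoken "two hundred …", beginning with /tuː/ — a consonant sound.
So the article is *a*: That left us with a 208-mile trip.

a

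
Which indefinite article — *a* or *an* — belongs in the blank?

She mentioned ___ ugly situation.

The indefinite article is chosen by the initial *sound* of the following word, not its spelling.
*ugly* begins with the sound /ʌ/ (u pronounced /ʌ/) — a vowel sound.
So the article is *an*: She mentioned an ugly situation.

an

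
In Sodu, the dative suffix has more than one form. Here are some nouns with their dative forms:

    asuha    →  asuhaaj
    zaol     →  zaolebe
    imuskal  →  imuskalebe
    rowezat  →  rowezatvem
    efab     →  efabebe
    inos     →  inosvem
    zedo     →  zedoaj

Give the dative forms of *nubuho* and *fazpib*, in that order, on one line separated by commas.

The suffix is conditioned by the final sound: -vem when the stem ends in a voiceless consonant (*rowezat*, *inos*); -ebe when the stem ends in a voiced consonant (*zaol*, *imuskal*, *efab*); -aj when the stem ends in a vowel (*asuha*, *zedo*).
The final sound of *nubuho* is /o/, which is a vowel, so the suffix is -aj, giving *nubuhoaj*.
*fazpib* — final sound /b/ (a voiced consonant) → -ebe → *fazpibebe*.

nubuhoaj, fazpibebe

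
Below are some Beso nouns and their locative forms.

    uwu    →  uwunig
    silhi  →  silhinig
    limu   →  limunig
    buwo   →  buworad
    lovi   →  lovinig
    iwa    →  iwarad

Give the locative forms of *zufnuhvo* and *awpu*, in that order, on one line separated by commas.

zufnuhvorad, awpunig

The suffix is conditioned by the last vowel: -nig when the last vowel of the stem is a high vowel (*uwu*, *silhi*, *limu*, *lovi*); -rad when the last vowel of the stem is a non-high vowel (*buwo*, *iwa*).
*zufnuhvo*: last vowel = /o/, a non-high vowel → -rad → *zufnuhvorad*.
The last vowel of *awpu* is /u/, which is a high vowel, so the suffix is -nig, giving *awpunig*.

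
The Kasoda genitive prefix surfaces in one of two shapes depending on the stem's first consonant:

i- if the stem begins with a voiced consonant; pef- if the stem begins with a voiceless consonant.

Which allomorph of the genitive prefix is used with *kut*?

pef-

*kut*: first consonant = /k/, voiceless → pef-.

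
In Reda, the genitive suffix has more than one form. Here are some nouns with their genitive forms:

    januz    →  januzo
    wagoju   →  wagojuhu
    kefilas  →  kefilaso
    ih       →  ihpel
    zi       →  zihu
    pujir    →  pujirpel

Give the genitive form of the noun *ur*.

urpel

Looking at the final sound of each stem: -o when the stem ends in a sibilant (*januz*, *kefilas*); -pel when the stem ends in a non-sibilant consonant (*ih*, *pujir*); -hu when the stem ends in a vowel (*wagoju*, *zi*).
The final sound of *ur* is /r/, which is a non-sibilant consonant, so the suffix is -pel, giving *urpel*.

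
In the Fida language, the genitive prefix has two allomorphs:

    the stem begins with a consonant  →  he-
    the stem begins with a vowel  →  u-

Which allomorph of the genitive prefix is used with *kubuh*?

he-

Since the first sound of *kubuh* is /k/ (a consonant), it takes he-.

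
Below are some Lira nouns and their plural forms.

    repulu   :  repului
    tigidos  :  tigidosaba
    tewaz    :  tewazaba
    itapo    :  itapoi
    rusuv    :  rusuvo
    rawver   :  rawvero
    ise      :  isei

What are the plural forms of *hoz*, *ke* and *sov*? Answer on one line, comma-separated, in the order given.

The pattern is sibilance of the final sound: -aba when the stem ends in a sibilant (*tigidos*, *tewaz*); -o when the stem ends in a non-sibilant consonant (*rusuv*, *rawver*); -i when the stem ends in a vowel (*repulu*, *itapo*, *ise*).
Since the final sound of *hoz* is /z/ (a sibilant), it takes -aba, giving *hozaba*.
Since the final sound of *ke* is /e/ (a vowel), it takes -i, giving *kei*.
*sov* — final sound /v/ (a non-sibilant consonant) → -o → *sovo*.

hozaba, kei, sovo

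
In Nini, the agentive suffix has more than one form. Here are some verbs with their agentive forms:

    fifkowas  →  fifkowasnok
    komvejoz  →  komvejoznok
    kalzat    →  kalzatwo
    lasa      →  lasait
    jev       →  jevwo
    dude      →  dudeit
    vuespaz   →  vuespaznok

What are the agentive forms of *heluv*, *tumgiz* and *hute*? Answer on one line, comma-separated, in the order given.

heluvwo, tumgiznok, huteit

The suffix is conditioned by the final sound: -nok when the stem ends in a sibilant (*fifkowas*, *komvejoz*, *vuespaz*); -wo when the stem ends in a non-sibilant consonant (*kalzat*, *jev*); -it when the stem ends in a vowel (*lasa*, *dude*).
*heluv*: final sound = /v/, a non-sibilant consonant → -wo → *heluvwo*.
Since the final sound of *tumgiz* is /z/ (a sibilant), it takes -nok, giving *tumgiznok*.
*hute*: final sound = /e/, a vowel → -it → *huteit*.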